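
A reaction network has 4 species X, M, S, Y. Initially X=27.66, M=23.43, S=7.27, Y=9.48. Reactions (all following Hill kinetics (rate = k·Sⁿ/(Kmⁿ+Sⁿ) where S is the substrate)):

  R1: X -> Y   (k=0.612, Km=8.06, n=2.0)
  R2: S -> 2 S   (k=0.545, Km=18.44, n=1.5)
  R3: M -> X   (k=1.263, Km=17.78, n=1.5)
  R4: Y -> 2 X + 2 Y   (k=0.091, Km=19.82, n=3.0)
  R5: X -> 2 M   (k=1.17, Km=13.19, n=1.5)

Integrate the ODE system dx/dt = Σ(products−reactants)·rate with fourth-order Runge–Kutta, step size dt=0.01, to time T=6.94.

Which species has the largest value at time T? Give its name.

RK4 with dt=0.01: 694 steps to T=6.94. Trajectory (selected grid times):
t=0.00: X=27.66 M=23.43 S=7.27 Y=9.48
t=0.77: X=27.16 M=24.19 S=7.35 Y=9.92
t=1.54: X=26.67 M=24.93 S=7.44 Y=10.36
t=2.31: X=26.20 M=25.65 S=7.53 Y=10.80
t=3.08: X=25.76 M=26.35 S=7.61 Y=11.24
t=3.86: X=25.32 M=27.04 S=7.70 Y=11.69
t=4.63: X=24.90 M=27.71 S=7.79 Y=12.13
t=5.40: X=24.50 M=28.36 S=7.88 Y=12.57
t=6.17: X=24.12 M=28.99 S=7.98 Y=13.01
t=6.94: X=23.75 M=29.61 S=8.07 Y=13.45
At T=6.94: X=23.75 M=29.61 S=8.07 Y=13.45; the largest is M.

Dominant species at T: M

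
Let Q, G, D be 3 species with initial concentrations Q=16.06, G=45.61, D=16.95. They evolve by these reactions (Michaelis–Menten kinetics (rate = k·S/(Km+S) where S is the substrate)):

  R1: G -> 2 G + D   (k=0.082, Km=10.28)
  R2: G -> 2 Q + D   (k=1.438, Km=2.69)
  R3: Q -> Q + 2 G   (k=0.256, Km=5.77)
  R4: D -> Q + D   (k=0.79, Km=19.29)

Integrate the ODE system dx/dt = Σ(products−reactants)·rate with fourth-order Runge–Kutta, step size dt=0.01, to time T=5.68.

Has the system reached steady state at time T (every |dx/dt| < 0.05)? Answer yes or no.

RK4 with dt=0.01: 568 steps to T=5.68. Trajectory (selected grid times):
t=0.00: Q=16.06 G=45.61 D=16.95
t=0.63: Q=18.01 G=45.04 D=17.85
t=1.26: Q=19.96 G=44.47 D=18.74
t=1.89: Q=21.91 G=43.91 D=19.64
t=2.52: Q=23.87 G=43.36 D=20.53
t=3.16: Q=25.87 G=42.80 D=21.44
t=3.79: Q=27.84 G=42.26 D=22.34
t=4.42: Q=29.81 G=41.72 D=23.23
t=5.05: Q=31.79 G=41.18 D=24.12
t=5.68: Q=33.77 G=40.64 D=25.01
Rates at T: R1=0.0654, R2=1.3487, R3=0.2186, R4=0.4460
dx/dt at T (Σ net stoichiometry × rate): Q=+3.1435, G=-0.8460, D=+1.4142
Largest |dx/dt| is |+3.1435| (Q) ≥ 0.05 → not steady.

Steady state at T: no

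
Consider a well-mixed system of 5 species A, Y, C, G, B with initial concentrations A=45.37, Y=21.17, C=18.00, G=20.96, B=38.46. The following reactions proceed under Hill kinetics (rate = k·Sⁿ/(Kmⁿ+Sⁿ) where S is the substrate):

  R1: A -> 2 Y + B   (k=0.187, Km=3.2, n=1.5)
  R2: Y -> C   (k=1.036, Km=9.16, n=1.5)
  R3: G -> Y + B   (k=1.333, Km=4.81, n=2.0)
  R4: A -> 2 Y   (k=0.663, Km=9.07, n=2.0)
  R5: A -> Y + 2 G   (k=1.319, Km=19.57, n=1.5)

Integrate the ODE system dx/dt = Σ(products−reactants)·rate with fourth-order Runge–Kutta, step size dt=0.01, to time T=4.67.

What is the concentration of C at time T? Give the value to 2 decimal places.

RK4 with dt=0.01: 467 steps to T=4.67. Trajectory (selected grid times):
t=0.00: A=45.37 Y=21.17 C=18.00 G=20.96 B=38.46
t=0.52: A=44.41 Y=22.79 C=18.42 G=21.37 B=39.21
t=1.04: A=43.46 Y=24.40 C=18.86 G=21.76 B=39.97
t=1.56: A=42.51 Y=25.99 C=19.30 G=22.15 B=40.73
t=2.08: A=41.56 Y=27.58 C=19.75 G=22.53 B=41.48
t=2.59: A=40.64 Y=29.12 C=20.20 G=22.89 B=42.23
t=3.11: A=39.70 Y=30.68 C=20.66 G=23.25 B=42.99
t=3.63: A=38.77 Y=32.23 C=21.12 G=23.60 B=43.75
t=4.15: A=37.85 Y=33.77 C=21.59 G=23.94 B=44.51
t=4.67: A=36.93 Y=35.30 C=22.07 G=24.27 B=45.27
Read off C at T=4.67: 22.07

C at T = 22.07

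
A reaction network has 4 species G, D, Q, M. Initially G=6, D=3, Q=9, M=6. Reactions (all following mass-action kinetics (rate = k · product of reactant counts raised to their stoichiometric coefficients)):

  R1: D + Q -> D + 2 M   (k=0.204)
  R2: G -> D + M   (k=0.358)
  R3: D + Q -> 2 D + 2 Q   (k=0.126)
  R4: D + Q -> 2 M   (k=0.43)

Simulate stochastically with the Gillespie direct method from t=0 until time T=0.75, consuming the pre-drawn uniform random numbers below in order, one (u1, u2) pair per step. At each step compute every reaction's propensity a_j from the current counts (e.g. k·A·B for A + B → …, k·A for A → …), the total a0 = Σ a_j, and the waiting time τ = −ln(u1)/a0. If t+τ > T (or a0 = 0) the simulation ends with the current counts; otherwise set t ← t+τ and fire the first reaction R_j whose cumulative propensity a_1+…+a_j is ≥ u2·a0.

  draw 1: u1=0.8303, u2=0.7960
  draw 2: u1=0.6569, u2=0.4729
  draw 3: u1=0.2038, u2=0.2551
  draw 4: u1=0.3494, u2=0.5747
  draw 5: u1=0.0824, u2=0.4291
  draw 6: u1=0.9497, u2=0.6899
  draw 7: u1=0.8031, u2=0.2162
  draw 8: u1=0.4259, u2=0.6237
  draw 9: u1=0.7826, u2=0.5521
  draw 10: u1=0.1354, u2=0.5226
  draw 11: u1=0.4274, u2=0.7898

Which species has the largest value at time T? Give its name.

t=0.000: G=6 D=3 Q=9 M=6
Draw 1: a1=5.508, a2=2.148, a3=3.402, a4=11.610, a0=22.668; τ=−ln(0.8303)/22.668=0.008 → t=0.008; u2·a0=0.7960·22.668=18.044; a1+…+a3=11.058 < 18.044 ≤ a1+…+a4=22.668 → R4 fires; G=6 D=2 Q=8 M=8
Draw 2: a1=3.264, a2=2.148, a3=2.016, a4=6.880, a0=14.308; τ=−ln(0.6569)/14.308=0.029 → t=0.038; u2·a0=0.4729·14.308=6.766; a1+a2=5.412 < 6.766 ≤ a1+…+a3=7.428 → R3 fires; G=6 D=3 Q=9 M=8
Draw 3: a1=5.508, a2=2.148, a3=3.402, a4=11.610, a0=22.668; τ=−ln(0.2038)/22.668=0.070 → t=0.108; u2·a0=0.2551·22.668=5.783; a1=5.508 < 5.783 ≤ a1+a2=7.656 → R2 fires; G=5 D=4 Q=9 M=9
Draw 4: a1=7.344, a2=1.790, a3=4.536, a4=15.480, a0=29.150; τ=−ln(0.3494)/29.150=0.036 → t=0.144; u2·a0=0.5747·29.150=16.753; a1+…+a3=13.670 < 16.753 ≤ a1+…+a4=29.150 → R4 fires; G=5 D=3 Q=8 M=11
Draw 5: a1=4.896, a2=1.790, a3=3.024, a4=10.320, a0=20.030; τ=−ln(0.0824)/20.030=0.125 → t=0.268; u2·a0=0.4291·20.030=8.595; a1+a2=6.686 < 8.595 ≤ a1+…+a3=9.710 → R3 fires; G=5 D=4 Q=9 M=11
Draw 6: a1=7.344, a2=1.790, a3=4.536, a4=15.480, a0=29.150; τ=−ln(0.9497)/29.150=0.002 → t=0.270; u2·a0=0.6899·29.150=20.111; a1+…+a3=13.670 < 20.111 ≤ a1+…+a4=29.150 → R4 fires; G=5 D=3 Q=8 M=13
Draw 7: a1=4.896, a2=1.790, a3=3.024, a4=10.320, a0=20.030; τ=−ln(0.8031)/20.030=0.011 → t=0.281; u2·a0=0.2162·20.030=4.330 ≤ a1=4.896 → R1 fires; G=5 D=3 Q=7 M=15
Draw 8: a1=4.284, a2=1.790, a3=2.646, a4=9.030, a0=17.750; τ=−ln(0.4259)/17.750=0.048 → t=0.329; u2·a0=0.6237·17.750=11.071; a1+…+a3=8.720 < 11.071 ≤ a1+…+a4=17.750 → R4 fires; G=5 D=2 Q=6 M=17
Draw 9: a1=2.448, a2=1.790, a3=1.512, a4=5.160, a0=10.910; τ=−ln(0.7826)/10.910=0.022 → t=0.352; u2·a0=0.5521·10.910=6.023; a1+…+a3=5.750 < 6.023 ≤ a1+…+a4=10.910 → R4 fires; G=5 D=1 Q=5 M=19
Draw 10: a1=1.020, a2=1.790, a3=0.630, a4=2.150, a0=5.590; τ=−ln(0.1354)/5.590=0.358 → t=0.709; u2·a0=0.5226·5.590=2.921; a1+a2=2.810 < 2.921 ≤ a1+…+a3=3.440 → R3 fires; G=5 D=2 Q=6 M=19
Draw 11: a1=2.448, a2=1.790, a3=1.512, a4=5.160, a0=10.910; τ=−ln(0.4274)/10.910=0.078 → t=0.787 > T=0.75: stop.
At T=0.75: G=5 D=2 Q=6 M=19; the largest is M.

Dominant species at T: M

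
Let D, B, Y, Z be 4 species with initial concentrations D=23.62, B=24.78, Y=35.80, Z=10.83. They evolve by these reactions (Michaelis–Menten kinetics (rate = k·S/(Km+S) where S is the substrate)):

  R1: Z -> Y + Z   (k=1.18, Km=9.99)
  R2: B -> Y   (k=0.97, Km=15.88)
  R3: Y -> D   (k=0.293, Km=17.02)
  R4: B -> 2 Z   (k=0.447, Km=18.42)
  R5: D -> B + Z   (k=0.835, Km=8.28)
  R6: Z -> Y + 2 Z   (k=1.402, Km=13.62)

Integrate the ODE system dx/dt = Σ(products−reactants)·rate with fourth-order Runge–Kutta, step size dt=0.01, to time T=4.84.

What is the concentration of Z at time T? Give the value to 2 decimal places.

Z at T = 19.80

RK4 with dt=0.01: 484 steps to T=4.84. Trajectory (selected grid times):
t=0.00: D=23.62 B=24.78 Y=35.80 Z=10.83
t=0.54: D=23.39 B=24.66 Y=36.69 Z=11.78
t=1.08: D=23.17 B=24.53 Y=37.61 Z=12.75
t=1.61: D=22.95 B=24.41 Y=38.54 Z=13.71
t=2.15: D=22.73 B=24.29 Y=39.51 Z=14.71
t=2.69: D=22.51 B=24.16 Y=40.50 Z=15.71
t=3.23: D=22.29 B=24.04 Y=41.51 Z=16.72
t=3.76: D=22.08 B=23.92 Y=42.52 Z=17.73
t=4.30: D=21.87 B=23.80 Y=43.56 Z=18.76
t=4.84: D=21.66 B=23.67 Y=44.62 Z=19.80
Read off Z at T=4.84: 19.80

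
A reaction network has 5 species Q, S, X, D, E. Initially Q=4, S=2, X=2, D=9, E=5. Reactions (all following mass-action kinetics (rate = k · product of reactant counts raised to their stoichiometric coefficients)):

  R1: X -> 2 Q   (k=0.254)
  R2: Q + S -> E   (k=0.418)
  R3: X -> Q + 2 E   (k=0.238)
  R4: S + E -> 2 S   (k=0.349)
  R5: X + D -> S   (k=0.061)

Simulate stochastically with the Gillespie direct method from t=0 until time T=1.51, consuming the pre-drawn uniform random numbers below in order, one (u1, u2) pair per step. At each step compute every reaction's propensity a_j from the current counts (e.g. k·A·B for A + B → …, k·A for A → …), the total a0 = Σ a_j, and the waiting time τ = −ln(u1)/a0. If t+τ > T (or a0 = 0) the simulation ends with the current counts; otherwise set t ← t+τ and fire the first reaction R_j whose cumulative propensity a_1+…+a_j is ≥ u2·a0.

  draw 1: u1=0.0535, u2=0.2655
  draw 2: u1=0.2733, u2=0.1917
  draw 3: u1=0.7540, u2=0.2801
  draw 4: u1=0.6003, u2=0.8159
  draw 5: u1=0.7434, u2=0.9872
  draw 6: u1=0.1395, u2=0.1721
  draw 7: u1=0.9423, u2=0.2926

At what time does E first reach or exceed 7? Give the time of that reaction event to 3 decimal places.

Threshold first reached at t = 0.567

t=0.000: Q=4 S=2 X=2 D=9 E=5
Draw 1: a1=0.508, a2=3.344, a3=0.476, a4=3.490, a5=1.098, a0=8.916; τ=−ln(0.0535)/8.916=0.328 → t=0.328; u2·a0=0.2655·8.916=2.367; a1=0.508 < 2.367 ≤ a1+a2=3.852 → R2 fires; Q=3 S=1 X=2 D=9 E=6
Draw 2: a1=0.508, a2=1.254, a3=0.476, a4=2.094, a5=1.098, a0=5.430; τ=−ln(0.2733)/5.430=0.239 → t=0.567; u2·a0=0.1917·5.430=1.041; a1=0.508 < 1.041 ≤ a1+a2=1.762 → R2 fires; Q=2 S=0 X=2 D=9 E=7
Draw 3: a1=0.508, a2=0.000, a3=0.476, a4=0.000, a5=1.098, a0=2.082; τ=−ln(0.7540)/2.082=0.136 → t=0.703; u2·a0=0.2801·2.082=0.583; a1+a2=0.508 < 0.583 ≤ a1+…+a3=0.984 → R3 fires; Q=3 S=0 X=1 D=9 E=9
Draw 4: a1=0.254, a2=0.000, a3=0.238, a4=0.000, a5=0.549, a0=1.041; τ=−ln(0.6003)/1.041=0.490 → t=1.193; u2·a0=0.8159·1.041=0.849; a1+…+a4=0.492 < 0.849 ≤ a1+…+a5=1.041 → R5 fires; Q=3 S=1 X=0 D=8 E=9
Draw 5: a1=0.000, a2=1.254, a3=0.000, a4=3.141, a5=0.000, a0=4.395; τ=−ln(0.7434)/4.395=0.067 → t=1.261; u2·a0=0.9872·4.395=4.339; a1+…+a3=1.254 < 4.339 ≤ a1+…+a4=4.395 → R4 fires; Q=3 S=2 X=0 D=8 E=8
Draw 6: a1=0.000, a2=2.508, a3=0.000, a4=5.584, a5=0.000, a0=8.092; τ=−ln(0.1395)/8.092=0.243 → t=1.504; u2·a0=0.1721·8.092=1.393; a1=0.000 < 1.393 ≤ a1+a2=2.508 → R2 fires; Q=2 S=1 X=0 D=8 E=9
Draw 7: a1=0.000, a2=0.836, a3=0.000, a4=3.141, a5=0.000, a0=3.977; τ=−ln(0.9423)/3.977=0.015 → t=1.519 > T=1.51: stop.
E first becomes ≥ 7 when it reaches 7 at the event at t=0.567.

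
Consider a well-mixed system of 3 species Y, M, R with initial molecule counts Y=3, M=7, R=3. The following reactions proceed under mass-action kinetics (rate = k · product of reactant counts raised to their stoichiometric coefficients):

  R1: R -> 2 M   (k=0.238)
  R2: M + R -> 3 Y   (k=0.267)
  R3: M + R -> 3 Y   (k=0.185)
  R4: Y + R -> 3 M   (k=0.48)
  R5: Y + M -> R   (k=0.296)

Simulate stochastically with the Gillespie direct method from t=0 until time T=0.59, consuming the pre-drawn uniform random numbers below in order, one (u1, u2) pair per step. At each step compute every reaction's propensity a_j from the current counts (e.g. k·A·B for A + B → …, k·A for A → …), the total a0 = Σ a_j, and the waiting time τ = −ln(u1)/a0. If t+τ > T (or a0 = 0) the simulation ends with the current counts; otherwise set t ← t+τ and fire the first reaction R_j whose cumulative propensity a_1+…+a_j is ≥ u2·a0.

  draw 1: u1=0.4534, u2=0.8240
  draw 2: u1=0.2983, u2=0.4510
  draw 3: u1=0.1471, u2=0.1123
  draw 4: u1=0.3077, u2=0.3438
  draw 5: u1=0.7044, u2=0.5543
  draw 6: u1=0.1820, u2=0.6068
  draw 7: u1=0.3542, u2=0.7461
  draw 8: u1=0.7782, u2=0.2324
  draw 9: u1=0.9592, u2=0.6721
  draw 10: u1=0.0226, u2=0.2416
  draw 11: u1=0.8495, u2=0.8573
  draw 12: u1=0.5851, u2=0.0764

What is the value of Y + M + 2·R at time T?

Value at T = 16

Check how each reaction changes W = Y + M + 2·R (weight of products minus weight of reactants):
R1: R -> 2 M: (1·2) − (2·1) = 2 − 2 = 0
R2: M + R -> 3 Y: (1·3) − (1·1 + 2·1) = 3 − 3 = 0
R3: M + R -> 3 Y: (1·3) − (1·1 + 2·1) = 3 − 3 = 0
R4: Y + R -> 3 M: (1·3) − (1·1 + 2·1) = 3 − 3 = 0
R5: Y + M -> R: (2·1) − (1·1 + 1·1) = 2 − 2 = 0
Every reaction leaves W unchanged, so W is conserved and no simulation is needed: W(T) = W(0) = 3 + 7 + 2·3 = 16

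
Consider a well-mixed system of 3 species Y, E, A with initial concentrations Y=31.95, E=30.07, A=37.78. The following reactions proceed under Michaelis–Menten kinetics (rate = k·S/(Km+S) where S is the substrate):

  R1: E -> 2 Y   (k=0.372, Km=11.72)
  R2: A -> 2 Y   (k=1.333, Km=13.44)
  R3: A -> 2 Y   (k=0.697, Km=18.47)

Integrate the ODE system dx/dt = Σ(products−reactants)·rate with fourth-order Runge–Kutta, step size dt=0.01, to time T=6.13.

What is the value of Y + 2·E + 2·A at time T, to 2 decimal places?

Value at T = 167.65

Check how each reaction changes W = Y + 2·E + 2·A (weight of products minus weight of reactants):
R1: E -> 2 Y: (1·2) − (2·1) = 2 − 2 = 0
R2: A -> 2 Y: (1·2) − (2·1) = 2 − 2 = 0
R3: A -> 2 Y: (1·2) − (2·1) = 2 − 2 = 0
Every reaction leaves W unchanged, so W is conserved and no simulation is needed: W(T) = W(0) = 31.95 + 2·30.07 + 2·37.78 = 167.65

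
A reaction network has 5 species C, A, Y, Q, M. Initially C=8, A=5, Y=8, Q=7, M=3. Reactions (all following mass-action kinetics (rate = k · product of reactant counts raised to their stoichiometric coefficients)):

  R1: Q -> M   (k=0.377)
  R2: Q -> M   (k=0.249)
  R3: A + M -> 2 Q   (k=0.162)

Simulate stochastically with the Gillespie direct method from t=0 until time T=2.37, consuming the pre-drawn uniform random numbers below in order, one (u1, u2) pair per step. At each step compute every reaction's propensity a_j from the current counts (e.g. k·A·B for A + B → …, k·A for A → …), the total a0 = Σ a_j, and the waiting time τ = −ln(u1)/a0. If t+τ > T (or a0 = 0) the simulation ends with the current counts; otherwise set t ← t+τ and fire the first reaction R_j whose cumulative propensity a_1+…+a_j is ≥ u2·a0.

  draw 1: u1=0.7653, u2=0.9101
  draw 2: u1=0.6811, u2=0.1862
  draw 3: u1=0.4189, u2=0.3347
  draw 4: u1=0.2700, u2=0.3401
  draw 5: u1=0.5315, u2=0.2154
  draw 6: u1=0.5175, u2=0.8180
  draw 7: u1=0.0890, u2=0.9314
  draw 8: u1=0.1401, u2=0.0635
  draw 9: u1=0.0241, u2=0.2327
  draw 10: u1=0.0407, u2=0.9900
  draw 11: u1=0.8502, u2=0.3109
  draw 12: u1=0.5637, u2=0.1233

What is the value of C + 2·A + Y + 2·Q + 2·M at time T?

Value at T = 46

Check how each reaction changes W = C + 2·A + Y + 2·Q + 2·M (weight of products minus weight of reactants):
R1: Q -> M: (2·1) − (2·1) = 2 − 2 = 0
R2: Q -> M: (2·1) − (2·1) = 2 − 2 = 0
R3: A + M -> 2 Q: (2·2) − (2·1 + 2·1) = 4 − 4 = 0
Every reaction leaves W unchanged, so W is conserved and no simulation is needed: W(T) = W(0) = 8 + 2·5 + 8 + 2·7 + 2·3 = 46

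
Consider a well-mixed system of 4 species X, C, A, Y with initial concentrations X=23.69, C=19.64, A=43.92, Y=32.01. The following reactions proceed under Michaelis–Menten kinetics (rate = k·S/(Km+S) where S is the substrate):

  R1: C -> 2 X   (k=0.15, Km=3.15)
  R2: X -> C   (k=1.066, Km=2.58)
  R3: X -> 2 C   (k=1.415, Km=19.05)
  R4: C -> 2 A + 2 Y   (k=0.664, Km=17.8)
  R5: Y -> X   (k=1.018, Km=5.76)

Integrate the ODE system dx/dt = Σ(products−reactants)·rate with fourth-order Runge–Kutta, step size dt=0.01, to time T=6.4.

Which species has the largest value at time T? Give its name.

Dominant species at T: A

RK4 with dt=0.01: 640 steps to T=6.4. Trajectory (selected grid times):
t=0.00: X=23.69 C=19.64 A=43.92 Y=32.01
t=0.71: X=23.25 C=21.09 A=44.42 Y=31.90
t=1.42: X=22.82 C=22.51 A=44.94 Y=31.81
t=2.13: X=22.39 C=23.92 A=45.48 Y=31.73
t=2.84: X=21.97 C=25.32 A=46.02 Y=31.67
t=3.56: X=21.56 C=26.71 A=46.59 Y=31.61
t=4.27: X=21.15 C=28.06 A=47.16 Y=31.57
t=4.98: X=20.76 C=29.40 A=47.74 Y=31.54
t=5.69: X=20.37 C=30.73 A=48.34 Y=31.52
t=6.40: X=19.98 C=32.03 A=48.94 Y=31.52
At T=6.4: X=19.98 C=32.03 A=48.94 Y=31.52; the largest is A.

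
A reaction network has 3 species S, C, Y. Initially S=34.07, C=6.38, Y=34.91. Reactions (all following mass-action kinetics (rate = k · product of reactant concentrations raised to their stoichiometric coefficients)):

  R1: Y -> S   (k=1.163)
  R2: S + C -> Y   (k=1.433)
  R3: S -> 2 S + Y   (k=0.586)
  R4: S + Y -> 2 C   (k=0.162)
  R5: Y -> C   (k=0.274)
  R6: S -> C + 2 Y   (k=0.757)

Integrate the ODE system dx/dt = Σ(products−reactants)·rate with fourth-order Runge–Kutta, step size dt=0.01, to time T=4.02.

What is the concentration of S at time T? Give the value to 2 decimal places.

RK4 with dt=0.01: 402 steps to T=4.02. Trajectory (selected grid times):
t=0.00: S=34.07 C=6.38 Y=34.91
t=0.45: S=1.81 C=11.64 Y=33.79
t=0.89: S=1.50 C=10.82 Y=25.15
t=1.34: S=1.36 C=9.33 Y=19.24
t=1.79: S=1.27 C=7.87 Y=15.09
t=2.23: S=1.22 C=6.64 Y=12.16
t=2.68: S=1.19 C=5.60 Y=9.95
t=3.13: S=1.16 C=4.77 Y=8.32
t=3.57: S=1.15 C=4.12 Y=7.12
t=4.02: S=1.14 C=3.59 Y=6.19
Read off S at T=4.02: 1.14

S at T = 1.14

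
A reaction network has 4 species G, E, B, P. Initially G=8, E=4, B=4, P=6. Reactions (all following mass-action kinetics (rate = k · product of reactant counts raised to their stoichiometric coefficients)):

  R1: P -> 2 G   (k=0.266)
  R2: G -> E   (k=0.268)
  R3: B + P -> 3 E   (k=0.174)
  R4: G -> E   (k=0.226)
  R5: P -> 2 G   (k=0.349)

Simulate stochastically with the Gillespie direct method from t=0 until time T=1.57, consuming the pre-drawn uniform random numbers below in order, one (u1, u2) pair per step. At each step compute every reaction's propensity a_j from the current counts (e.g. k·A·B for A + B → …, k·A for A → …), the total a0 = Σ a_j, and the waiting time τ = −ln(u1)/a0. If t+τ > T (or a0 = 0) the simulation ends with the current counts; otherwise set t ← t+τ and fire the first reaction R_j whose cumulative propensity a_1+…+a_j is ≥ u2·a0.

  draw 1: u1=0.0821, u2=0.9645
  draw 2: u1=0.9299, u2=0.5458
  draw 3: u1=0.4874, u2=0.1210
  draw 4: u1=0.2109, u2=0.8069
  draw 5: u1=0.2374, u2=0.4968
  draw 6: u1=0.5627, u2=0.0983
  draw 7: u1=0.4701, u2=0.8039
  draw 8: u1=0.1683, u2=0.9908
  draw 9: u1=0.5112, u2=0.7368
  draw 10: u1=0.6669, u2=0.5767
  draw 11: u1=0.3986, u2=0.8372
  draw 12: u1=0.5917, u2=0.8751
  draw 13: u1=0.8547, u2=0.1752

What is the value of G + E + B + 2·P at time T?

Value at T = 28

Check how each reaction changes W = G + E + B + 2·P (weight of products minus weight of reactants):
R1: P -> 2 G: (1·2) − (2·1) = 2 − 2 = 0
R2: G -> E: (1·1) − (1·1) = 1 − 1 = 0
R3: B + P -> 3 E: (1·3) − (1·1 + 2·1) = 3 − 3 = 0
R4: G -> E: (1·1) − (1·1) = 1 − 1 = 0
R5: P -> 2 G: (1·2) − (2·1) = 2 − 2 = 0
Every reaction leaves W unchanged, so W is conserved and no simulation is needed: W(T) = W(0) = 8 + 4 + 4 + 2·6 = 28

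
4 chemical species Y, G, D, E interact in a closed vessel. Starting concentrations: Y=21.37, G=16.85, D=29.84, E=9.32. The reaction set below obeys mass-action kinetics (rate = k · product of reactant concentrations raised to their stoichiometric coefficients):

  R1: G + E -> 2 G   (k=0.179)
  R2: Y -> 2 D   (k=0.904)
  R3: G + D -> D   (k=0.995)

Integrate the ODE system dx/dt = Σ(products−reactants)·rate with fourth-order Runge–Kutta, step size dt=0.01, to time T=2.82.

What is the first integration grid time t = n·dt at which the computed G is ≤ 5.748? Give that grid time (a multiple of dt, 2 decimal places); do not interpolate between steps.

RK4 with dt=0.01: 282 steps to T=2.82. Trajectory (selected grid times):
t=0.00: Y=21.37 G=16.85 D=29.84 E=9.32
t=0.03: Y=20.80 G=7.13 D=30.98 E=8.77
t=0.04: Y=20.61 G=5.31 D=31.36 E=8.67
t=0.31: Y=16.15 G=0.00 D=40.29 E=8.41
t=0.63: Y=12.09 G=0.00 D=48.40 E=8.41
t=0.94: Y=9.14 G=0.00 D=54.31 E=8.41
t=1.25: Y=6.90 G=0.00 D=58.77 E=8.41
t=1.57: Y=5.17 G=0.00 D=62.24 E=8.41
t=1.88: Y=3.91 G=0.00 D=64.77 E=8.41
t=2.19: Y=2.95 G=0.00 D=66.68 E=8.41
t=2.51: Y=2.21 G=0.00 D=68.16 E=8.41
t=2.82: Y=1.67 G=0.00 D=69.24 E=8.41
G(0.03)=7.134 > 5.748 but G(0.04)=5.314 ≤ 5.748, so the first grid time is t=0.04.

Threshold first reached at t = 0.04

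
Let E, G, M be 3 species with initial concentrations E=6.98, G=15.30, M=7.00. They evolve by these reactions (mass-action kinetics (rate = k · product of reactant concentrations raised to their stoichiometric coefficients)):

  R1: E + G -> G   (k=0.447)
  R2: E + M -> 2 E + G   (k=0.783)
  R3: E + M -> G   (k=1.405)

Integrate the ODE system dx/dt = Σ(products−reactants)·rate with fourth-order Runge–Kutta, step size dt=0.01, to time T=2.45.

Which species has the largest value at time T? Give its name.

RK4 with dt=0.01: 245 steps to T=2.45. Trajectory (selected grid times):
t=0.00: E=6.98 G=15.30 M=7.00
t=0.27: E=0.41 G=20.49 M=1.81
t=0.54: E=0.03 G=20.63 M=1.67
t=0.82: E=0.00 G=20.64 M=1.66
t=1.09: E=0.00 G=20.64 M=1.66
t=1.36: E=0.00 G=20.64 M=1.66
t=1.63: E=0.00 G=20.64 M=1.66
t=1.91: E=0.00 G=20.64 M=1.66
t=2.18: E=0.00 G=20.64 M=1.66
t=2.45: E=0.00 G=20.64 M=1.66
At T=2.45: E=0.00 G=20.64 M=1.66; the largest is G.

Dominant species at T: G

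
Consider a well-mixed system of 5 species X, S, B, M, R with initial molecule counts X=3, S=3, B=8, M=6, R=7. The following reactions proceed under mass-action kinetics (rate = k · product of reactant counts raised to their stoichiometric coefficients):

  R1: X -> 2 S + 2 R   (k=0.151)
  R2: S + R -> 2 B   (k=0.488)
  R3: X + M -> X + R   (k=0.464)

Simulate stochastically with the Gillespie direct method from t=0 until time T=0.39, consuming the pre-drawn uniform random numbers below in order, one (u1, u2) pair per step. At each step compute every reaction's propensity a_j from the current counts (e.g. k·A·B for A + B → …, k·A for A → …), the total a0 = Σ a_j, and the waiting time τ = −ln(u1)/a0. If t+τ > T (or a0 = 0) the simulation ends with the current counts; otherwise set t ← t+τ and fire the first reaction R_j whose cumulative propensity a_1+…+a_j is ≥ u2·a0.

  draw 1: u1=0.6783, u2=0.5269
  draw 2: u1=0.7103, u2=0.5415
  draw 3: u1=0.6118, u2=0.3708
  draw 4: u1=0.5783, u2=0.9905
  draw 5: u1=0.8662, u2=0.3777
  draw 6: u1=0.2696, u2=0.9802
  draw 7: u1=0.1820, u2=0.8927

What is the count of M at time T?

t=0.000: X=3 S=3 B=8 M=6 R=7
Draw 1: a1=0.453, a2=10.248, a3=8.352, a0=19.053; τ=−ln(0.6783)/19.053=0.020 → t=0.020; u2·a0=0.5269·19.053=10.039; a1=0.453 < 10.039 ≤ a1+a2=10.701 → R2 fires; X=3 S=2 B=10 M=6 R=6
Draw 2: a1=0.453, a2=5.856, a3=8.352, a0=14.661; τ=−ln(0.7103)/14.661=0.023 → t=0.044; u2·a0=0.5415·14.661=7.939; a1+a2=6.309 < 7.939 ≤ a1+…+a3=14.661 → R3 fires; X=3 S=2 B=10 M=5 R=7
Draw 3: a1=0.453, a2=6.832, a3=6.960, a0=14.245; τ=−ln(0.6118)/14.245=0.034 → t=0.078; u2·a0=0.3708·14.245=5.282; a1=0.453 < 5.282 ≤ a1+a2=7.285 → R2 fires; X=3 S=1 B=12 M=5 R=6
Draw 4: a1=0.453, a2=2.928, a3=6.960, a0=10.341; τ=−ln(0.5783)/10.341=0.053 → t=0.131; u2·a0=0.9905·10.341=10.243; a1+a2=3.381 < 10.243 ≤ a1+…+a3=10.341 → R3 fires; X=3 S=1 B=12 M=4 R=7
Draw 5: a1=0.453, a2=3.416, a3=5.568, a0=9.437; τ=−ln(0.8662)/9.437=0.015 → t=0.146; u2·a0=0.3777·9.437=3.564; a1=0.453 < 3.564 ≤ a1+a2=3.869 → R2 fires; X=3 S=0 B=14 M=4 R=6
Draw 6: a1=0.453, a2=0.000, a3=5.568, a0=6.021; τ=−ln(0.2696)/6.021=0.218 → t=0.364; u2·a0=0.9802·6.021=5.902; a1+a2=0.453 < 5.902 ≤ a1+…+a3=6.021 → R3 fires; X=3 S=0 B=14 M=3 R=7
Draw 7: a1=0.453, a2=0.000, a3=4.176, a0=4.629; τ=−ln(0.1820)/4.629=0.368 → t=0.732 > T=0.39: stop.
Read off M at T=0.39: 3

M at T = 3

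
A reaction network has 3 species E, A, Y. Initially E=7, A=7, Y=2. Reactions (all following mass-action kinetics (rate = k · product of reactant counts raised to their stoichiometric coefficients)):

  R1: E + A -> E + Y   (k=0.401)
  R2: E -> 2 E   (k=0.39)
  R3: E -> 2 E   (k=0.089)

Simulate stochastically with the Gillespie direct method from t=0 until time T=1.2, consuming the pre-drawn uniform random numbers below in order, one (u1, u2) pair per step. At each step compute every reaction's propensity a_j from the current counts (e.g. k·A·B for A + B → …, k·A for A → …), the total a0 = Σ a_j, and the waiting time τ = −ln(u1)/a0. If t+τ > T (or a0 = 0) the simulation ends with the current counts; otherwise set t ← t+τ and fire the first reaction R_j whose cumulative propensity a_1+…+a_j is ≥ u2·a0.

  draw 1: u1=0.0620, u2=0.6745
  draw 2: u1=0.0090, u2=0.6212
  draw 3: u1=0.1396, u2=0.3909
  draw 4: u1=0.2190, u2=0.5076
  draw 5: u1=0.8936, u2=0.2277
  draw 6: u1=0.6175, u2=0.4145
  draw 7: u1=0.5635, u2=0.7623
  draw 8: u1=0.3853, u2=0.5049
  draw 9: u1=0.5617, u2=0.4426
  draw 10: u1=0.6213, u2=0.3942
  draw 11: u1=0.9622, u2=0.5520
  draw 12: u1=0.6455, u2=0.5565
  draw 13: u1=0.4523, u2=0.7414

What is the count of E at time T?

t=0.000: E=7 A=7 Y=2
Draw 1: a1=19.649, a2=2.730, a3=0.623, a0=23.002; τ=−ln(0.0620)/23.002=0.121 → t=0.121; u2·a0=0.6745·23.002=15.515 ≤ a1=19.649 → R1 fires; E=7 A=6 Y=3
Draw 2: a1=16.842, a2=2.730, a3=0.623, a0=20.195; τ=−ln(0.0090)/20.195=0.233 → t=0.354; u2·a0=0.6212·20.195=12.545 ≤ a1=16.842 → R1 fires; E=7 A=5 Y=4
Draw 3: a1=14.035, a2=2.730, a3=0.623, a0=17.388; τ=−ln(0.1396)/17.388=0.113 → t=0.467; u2·a0=0.3909·17.388=6.797 ≤ a1=14.035 → R1 fires; E=7 A=4 Y=5
Draw 4: a1=11.228, a2=2.730, a3=0.623, a0=14.581; τ=−ln(0.2190)/14.581=0.104 → t=0.572; u2·a0=0.5076·14.581=7.401 ≤ a1=11.228 → R1 fires; E=7 A=3 Y=6
Draw 5: a1=8.421, a2=2.730, a3=0.623, a0=11.774; τ=−ln(0.8936)/11.774=0.010 → t=0.581; u2·a0=0.2277·11.774=2.681 ≤ a1=8.421 → R1 fires; E=7 A=2 Y=7
Draw 6: a1=5.614, a2=2.730, a3=0.623, a0=8.967; τ=−ln(0.6175)/8.967=0.054 → t=0.635; u2·a0=0.4145·8.967=3.717 ≤ a1=5.614 → R1 fires; E=7 A=1 Y=8
Draw 7: a1=2.807, a2=2.730, a3=0.623, a0=6.160; τ=−ln(0.5635)/6.160=0.093 → t=0.728; u2·a0=0.7623·6.160=4.696; a1=2.807 < 4.696 ≤ a1+a2=5.537 → R2 fires; E=8 A=1 Y=8
Draw 8: a1=3.208, a2=3.120, a3=0.712, a0=7.040; τ=−ln(0.3853)/7.040=0.135 → t=0.863; u2·a0=0.5049·7.040=3.554; a1=3.208 < 3.554 ≤ a1+a2=6.328 → R2 fires; E=9 A=1 Y=8
Draw 9: a1=3.609, a2=3.510, a3=0.801, a0=7.920; τ=−ln(0.5617)/7.920=0.073 → t=0.936; u2·a0=0.4426·7.920=3.505 ≤ a1=3.609 → R1 fires; E=9 A=0 Y=9
Draw 10: a1=0.000, a2=3.510, a3=0.801, a0=4.311; τ=−ln(0.6213)/4.311=0.110 → t=1.047; u2·a0=0.3942·4.311=1.699; a1=0.000 < 1.699 ≤ a1+a2=3.510 → R2 fires; E=10 A=0 Y=9
Draw 11: a1=0.000, a2=3.900, a3=0.890, a0=4.790; τ=−ln(0.9622)/4.790=0.008 → t=1.055; u2·a0=0.5520·4.790=2.644; a1=0.000 < 2.644 ≤ a1+a2=3.900 → R2 fires; E=11 A=0 Y=9
Draw 12: a1=0.000, a2=4.290, a3=0.979, a0=5.269; τ=−ln(0.6455)/5.269=0.083 → t=1.138; u2·a0=0.5565·5.269=2.932; a1=0.000 < 2.932 ≤ a1+a2=4.290 → R2 fires; E=12 A=0 Y=9
Draw 13: a1=0.000, a2=4.680, a3=1.068, a0=5.748; τ=−ln(0.4523)/5.748=0.138 → t=1.276 > T=1.2: stop.
Read off E at T=1.2: 12

E at T = 12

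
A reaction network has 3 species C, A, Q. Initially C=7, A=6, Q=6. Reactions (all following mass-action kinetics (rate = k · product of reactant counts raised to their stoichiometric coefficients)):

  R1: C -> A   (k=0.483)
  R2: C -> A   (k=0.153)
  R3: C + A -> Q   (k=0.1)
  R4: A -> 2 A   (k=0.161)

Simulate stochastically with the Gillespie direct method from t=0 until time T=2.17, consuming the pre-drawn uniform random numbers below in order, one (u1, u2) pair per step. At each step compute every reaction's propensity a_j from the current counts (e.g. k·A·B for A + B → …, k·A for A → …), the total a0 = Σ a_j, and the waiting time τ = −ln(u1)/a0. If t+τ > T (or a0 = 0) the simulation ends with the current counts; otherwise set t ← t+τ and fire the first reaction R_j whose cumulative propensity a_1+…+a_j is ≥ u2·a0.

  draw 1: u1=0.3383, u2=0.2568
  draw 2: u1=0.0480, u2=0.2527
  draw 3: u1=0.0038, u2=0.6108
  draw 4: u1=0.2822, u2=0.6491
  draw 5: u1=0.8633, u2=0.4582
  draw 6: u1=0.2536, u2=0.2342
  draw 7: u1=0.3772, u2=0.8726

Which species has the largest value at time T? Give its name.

Dominant species at T: Q

t=0.000: C=7 A=6 Q=6
Draw 1: a1=3.381, a2=1.071, a3=4.200, a4=0.966, a0=9.618; τ=−ln(0.3383)/9.618=0.113 → t=0.113; u2·a0=0.2568·9.618=2.470 ≤ a1=3.381 → R1 fires; C=6 A=7 Q=6
Draw 2: a1=2.898, a2=0.918, a3=4.200, a4=1.127, a0=9.143; τ=−ln(0.0480)/9.143=0.332 → t=0.445; u2·a0=0.2527·9.143=2.310 ≤ a1=2.898 → R1 fires; C=5 A=8 Q=6
Draw 3: a1=2.415, a2=0.765, a3=4.000, a4=1.288, a0=8.468; τ=−ln(0.0038)/8.468=0.658 → t=1.103; u2·a0=0.6108·8.468=5.172; a1+a2=3.180 < 5.172 ≤ a1+…+a3=7.180 → R3 fires; C=4 A=7 Q=7
Draw 4: a1=1.932, a2=0.612, a3=2.800, a4=1.127, a0=6.471; τ=−ln(0.2822)/6.471=0.196 → t=1.298; u2·a0=0.6491·6.471=4.200; a1+a2=2.544 < 4.200 ≤ a1+…+a3=5.344 → R3 fires; C=3 A=6 Q=8
Draw 5: a1=1.449, a2=0.459, a3=1.800, a4=0.966, a0=4.674; τ=−ln(0.8633)/4.674=0.031 → t=1.330; u2·a0=0.4582·4.674=2.142; a1+a2=1.908 < 2.142 ≤ a1+…+a3=3.708 → R3 fires; C=2 A=5 Q=9
Draw 6: a1=0.966, a2=0.306, a3=1.000, a4=0.805, a0=3.077; τ=−ln(0.2536)/3.077=0.446 → t=1.776; u2·a0=0.2342·3.077=0.721 ≤ a1=0.966 → R1 fires; C=1 A=6 Q=9
Draw 7: a1=0.483, a2=0.153, a3=0.600, a4=0.966, a0=2.202; τ=−ln(0.3772)/2.202=0.443 → t=2.219 > T=2.17: stop.
At T=2.17: C=1 A=6 Q=9; the largest is Q.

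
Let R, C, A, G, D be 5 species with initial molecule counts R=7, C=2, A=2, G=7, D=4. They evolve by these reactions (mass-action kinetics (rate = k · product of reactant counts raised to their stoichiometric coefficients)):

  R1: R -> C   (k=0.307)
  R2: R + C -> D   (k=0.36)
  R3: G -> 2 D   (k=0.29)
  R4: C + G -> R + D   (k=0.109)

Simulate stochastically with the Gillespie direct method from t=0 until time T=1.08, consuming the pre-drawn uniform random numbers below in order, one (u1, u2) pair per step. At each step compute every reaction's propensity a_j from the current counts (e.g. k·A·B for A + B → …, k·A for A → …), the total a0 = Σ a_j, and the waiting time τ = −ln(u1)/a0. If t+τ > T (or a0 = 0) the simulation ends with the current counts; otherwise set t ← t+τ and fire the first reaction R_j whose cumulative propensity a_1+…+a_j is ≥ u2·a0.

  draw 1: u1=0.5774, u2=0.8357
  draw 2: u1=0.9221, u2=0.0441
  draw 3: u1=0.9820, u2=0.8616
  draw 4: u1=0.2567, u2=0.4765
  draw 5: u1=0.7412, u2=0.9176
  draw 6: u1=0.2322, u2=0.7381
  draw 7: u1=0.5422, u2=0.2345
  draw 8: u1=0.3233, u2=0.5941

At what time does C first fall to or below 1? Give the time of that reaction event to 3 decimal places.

Threshold first reached at t = 0.200

t=0.000: R=7 C=2 A=2 G=7 D=4
Draw 1: a1=2.149, a2=5.040, a3=2.030, a4=1.526, a0=10.745; τ=−ln(0.5774)/10.745=0.051 → t=0.051; u2·a0=0.8357·10.745=8.980; a1+a2=7.189 < 8.980 ≤ a1+…+a3=9.219 → R3 fires; R=7 C=2 A=2 G=6 D=6
Draw 2: a1=2.149, a2=5.040, a3=1.740, a4=1.308, a0=10.237; τ=−ln(0.9221)/10.237=0.008 → t=0.059; u2·a0=0.0441·10.237=0.451 ≤ a1=2.149 → R1 fires; R=6 C=3 A=2 G=6 D=6
Draw 3: a1=1.842, a2=6.480, a3=1.740, a4=1.962, a0=12.024; τ=−ln(0.9820)/12.024=0.002 → t=0.061; u2·a0=0.8616·12.024=10.360; a1+…+a3=10.062 < 10.360 ≤ a1+…+a4=12.024 → R4 fires; R=7 C=2 A=2 G=5 D=7
Draw 4: a1=2.149, a2=5.040, a3=1.450, a4=1.090, a0=9.729; τ=−ln(0.2567)/9.729=0.140 → t=0.200; u2·a0=0.4765·9.729=4.636; a1=2.149 < 4.636 ≤ a1+a2=7.189 → R2 fires; R=6 C=1 A=2 G=5 D=8
Draw 5: a1=1.842, a2=2.160, a3=1.450, a4=0.545, a0=5.997; τ=−ln(0.7412)/5.997=0.050 → t=0.250; u2·a0=0.9176·5.997=5.503; a1+…+a3=5.452 < 5.503 ≤ a1+…+a4=5.997 → R4 fires; R=7 C=0 A=2 G=4 D=9
Draw 6: a1=2.149, a2=0.000, a3=1.160, a4=0.000, a0=3.309; τ=−ln(0.2322)/3.309=0.441 → t=0.692; u2·a0=0.7381·3.309=2.442; a1+a2=2.149 < 2.442 ≤ a1+…+a3=3.309 → R3 fires; R=7 C=0 A=2 G=3 D=11
Draw 7: a1=2.149, a2=0.000, a3=0.870, a4=0.000, a0=3.019; τ=−ln(0.5422)/3.019=0.203 → t=0.894; u2·a0=0.2345·3.019=0.708 ≤ a1=2.149 → R1 fires; R=6 C=1 A=2 G=3 D=11
Draw 8: a1=1.842, a2=2.160, a3=0.870, a4=0.327, a0=5.199; τ=−ln(0.3233)/5.199=0.217 → t=1.111 > T=1.08: stop.
C first becomes ≤ 1 when it reaches 1 at the event at t=0.200.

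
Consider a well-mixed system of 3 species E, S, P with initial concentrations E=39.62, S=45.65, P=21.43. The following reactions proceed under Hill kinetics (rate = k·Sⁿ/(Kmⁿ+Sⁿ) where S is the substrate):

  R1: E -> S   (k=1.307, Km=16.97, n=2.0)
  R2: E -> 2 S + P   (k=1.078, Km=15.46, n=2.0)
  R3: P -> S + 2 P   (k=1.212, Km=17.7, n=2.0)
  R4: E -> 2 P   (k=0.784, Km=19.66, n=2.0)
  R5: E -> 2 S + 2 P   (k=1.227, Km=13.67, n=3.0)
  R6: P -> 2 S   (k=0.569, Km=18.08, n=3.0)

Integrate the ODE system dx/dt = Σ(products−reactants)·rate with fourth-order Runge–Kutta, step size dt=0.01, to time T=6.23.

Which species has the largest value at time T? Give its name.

RK4 with dt=0.01: 623 steps to T=6.23. Trajectory (selected grid times):
t=0.00: E=39.62 S=45.65 P=21.43
t=0.69: E=36.99 S=50.36 P=24.81
t=1.38: E=34.41 S=55.12 P=28.15
t=2.08: E=31.86 S=59.97 P=31.48
t=2.77: E=29.42 S=64.72 P=34.71
t=3.46: E=27.06 S=69.42 P=37.86
t=4.15: E=24.80 S=74.04 P=40.90
t=4.85: E=22.62 S=78.60 P=43.88
t=5.54: E=20.60 S=82.96 P=46.67
t=6.23: E=18.72 S=87.14 P=49.29
At T=6.23: E=18.72 S=87.14 P=49.29; the largest is S.

Dominant species at T: S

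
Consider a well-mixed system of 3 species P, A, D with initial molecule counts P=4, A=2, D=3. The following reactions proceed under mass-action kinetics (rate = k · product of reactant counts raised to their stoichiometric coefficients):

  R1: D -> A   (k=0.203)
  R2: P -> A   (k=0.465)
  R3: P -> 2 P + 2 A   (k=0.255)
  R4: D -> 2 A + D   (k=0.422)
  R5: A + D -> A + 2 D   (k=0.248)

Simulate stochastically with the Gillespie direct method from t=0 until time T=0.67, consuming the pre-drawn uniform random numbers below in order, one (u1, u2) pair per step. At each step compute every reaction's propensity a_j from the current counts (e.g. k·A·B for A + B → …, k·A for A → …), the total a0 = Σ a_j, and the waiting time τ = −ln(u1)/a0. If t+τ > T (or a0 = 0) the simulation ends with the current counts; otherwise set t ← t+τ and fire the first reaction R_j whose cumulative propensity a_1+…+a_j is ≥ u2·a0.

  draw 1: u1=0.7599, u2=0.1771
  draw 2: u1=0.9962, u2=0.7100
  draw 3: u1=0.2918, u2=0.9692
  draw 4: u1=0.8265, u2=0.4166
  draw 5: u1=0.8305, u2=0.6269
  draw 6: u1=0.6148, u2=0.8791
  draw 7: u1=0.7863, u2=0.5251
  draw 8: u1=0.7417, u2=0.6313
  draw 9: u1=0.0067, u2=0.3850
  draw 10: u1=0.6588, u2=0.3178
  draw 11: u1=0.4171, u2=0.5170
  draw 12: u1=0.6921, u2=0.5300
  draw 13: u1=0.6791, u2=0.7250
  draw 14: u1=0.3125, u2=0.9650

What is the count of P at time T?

t=0.000: P=4 A=2 D=3
Draw 1: a1=0.609, a2=1.860, a3=1.020, a4=1.266, a5=1.488, a0=6.243; τ=−ln(0.7599)/6.243=0.044 → t=0.044; u2·a0=0.1771·6.243=1.106; a1=0.609 < 1.106 ≤ a1+a2=2.469 → R2 fires; P=3 A=3 D=3
Draw 2: a1=0.609, a2=1.395, a3=0.765, a4=1.266, a5=2.232, a0=6.267; τ=−ln(0.9962)/6.267=0.001 → t=0.045; u2·a0=0.7100·6.267=4.450; a1+…+a4=4.035 < 4.450 ≤ a1+…+a5=6.267 → R5 fires; P=3 A=3 D=4
Draw 3: a1=0.812, a2=1.395, a3=0.765, a4=1.688, a5=2.976, a0=7.636; τ=−ln(0.2918)/7.636=0.161 → t=0.206; u2·a0=0.9692·7.636=7.401; a1+…+a4=4.660 < 7.401 ≤ a1+…+a5=7.636 → R5 fires; P=3 A=3 D=5
Draw 4: a1=1.015, a2=1.395, a3=0.765, a4=2.110, a5=3.720, a0=9.005; τ=−ln(0.8265)/9.005=0.021 → t=0.227; u2·a0=0.4166·9.005=3.751; a1+…+a3=3.175 < 3.751 ≤ a1+…+a4=5.285 → R4 fires; P=3 A=5 D=5
Draw 5: a1=1.015, a2=1.395, a3=0.765, a4=2.110, a5=6.200, a0=11.485; τ=−ln(0.8305)/11.485=0.016 → t=0.243; u2·a0=0.6269·11.485=7.200; a1+…+a4=5.285 < 7.200 ≤ a1+…+a5=11.485 → R5 fires; P=3 A=5 D=6
Draw 6: a1=1.218, a2=1.395, a3=0.765, a4=2.532, a5=7.440, a0=13.350; τ=−ln(0.6148)/13.350=0.036 → t=0.280; u2·a0=0.8791·13.350=11.736; a1+…+a4=5.910 < 11.736 ≤ a1+…+a5=13.350 → R5 fires; P=3 A=5 D=7
Draw 7: a1=1.421, a2=1.395, a3=0.765, a4=2.954, a5=8.680, a0=15.215; τ=−ln(0.7863)/15.215=0.016 → t=0.295; u2·a0=0.5251·15.215=7.989; a1+…+a4=6.535 < 7.989 ≤ a1+…+a5=15.215 → R5 fires; P=3 A=5 D=8
Draw 8: a1=1.624, a2=1.395, a3=0.765, a4=3.376, a5=9.920, a0=17.080; τ=−ln(0.7417)/17.080=0.017 → t=0.313; u2·a0=0.6313·17.080=10.783; a1+…+a4=7.160 < 10.783 ≤ a1+…+a5=17.080 → R5 fires; P=3 A=5 D=9
Draw 9: a1=1.827, a2=1.395, a3=0.765, a4=3.798, a5=11.160, a0=18.945; τ=−ln(0.0067)/18.945=0.264 → t=0.577; u2·a0=0.3850·18.945=7.294; a1+…+a3=3.987 < 7.294 ≤ a1+…+a4=7.785 → R4 fires; P=3 A=7 D=9
Draw 10: a1=1.827, a2=1.395, a3=0.765, a4=3.798, a5=15.624, a0=23.409; τ=−ln(0.6588)/23.409=0.018 → t=0.595; u2·a0=0.3178·23.409=7.439; a1+…+a3=3.987 < 7.439 ≤ a1+…+a4=7.785 → R4 fires; P=3 A=9 D=9
Draw 11: a1=1.827, a2=1.395, a3=0.765, a4=3.798, a5=20.088, a0=27.873; τ=−ln(0.4171)/27.873=0.031 → t=0.626; u2·a0=0.5170·27.873=14.410; a1+…+a4=7.785 < 14.410 ≤ a1+…+a5=27.873 → R5 fires; P=3 A=9 D=10
Draw 12: a1=2.030, a2=1.395, a3=0.765, a4=4.220, a5=22.320, a0=30.730; τ=−ln(0.6921)/30.730=0.012 → t=0.638; u2·a0=0.5300·30.730=16.287; a1+…+a4=8.410 < 16.287 ≤ a1+…+a5=30.730 → R5 fires; P=3 A=9 D=11
Draw 13: a1=2.233, a2=1.395, a3=0.765, a4=4.642, a5=24.552, a0=33.587; τ=−ln(0.6791)/33.587=0.012 → t=0.650; u2·a0=0.7250·33.587=24.351; a1+…+a4=9.035 < 24.351 ≤ a1+…+a5=33.587 → R5 fires; P=3 A=9 D=12
Draw 14: a1=2.436, a2=1.395, a3=0.765, a4=5.064, a5=26.784, a0=36.444; τ=−ln(0.3125)/36.444=0.032 → t=0.682 > T=0.67: stop.
Read off P at T=0.67: 3

P at T = 3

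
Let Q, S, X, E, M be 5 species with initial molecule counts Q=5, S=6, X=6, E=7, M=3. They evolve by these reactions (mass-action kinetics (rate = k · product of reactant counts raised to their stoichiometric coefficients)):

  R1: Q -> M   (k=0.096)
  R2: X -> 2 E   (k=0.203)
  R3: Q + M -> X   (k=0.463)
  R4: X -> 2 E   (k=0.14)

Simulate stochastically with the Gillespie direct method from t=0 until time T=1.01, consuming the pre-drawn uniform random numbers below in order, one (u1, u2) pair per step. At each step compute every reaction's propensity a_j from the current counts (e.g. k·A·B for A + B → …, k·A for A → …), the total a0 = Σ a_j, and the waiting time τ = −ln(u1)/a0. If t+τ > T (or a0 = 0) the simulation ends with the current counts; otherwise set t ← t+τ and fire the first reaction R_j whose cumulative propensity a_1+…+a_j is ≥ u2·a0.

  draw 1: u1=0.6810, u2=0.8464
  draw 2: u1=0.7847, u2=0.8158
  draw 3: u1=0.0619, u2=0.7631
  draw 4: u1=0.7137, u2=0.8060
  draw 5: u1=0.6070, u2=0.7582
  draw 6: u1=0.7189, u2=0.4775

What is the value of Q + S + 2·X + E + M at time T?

Value at T = 33

Check how each reaction changes W = Q + S + 2·X + E + M (weight of products minus weight of reactants):
R1: Q -> M: (1·1) − (1·1) = 1 − 1 = 0
R2: X -> 2 E: (1·2) − (2·1) = 2 − 2 = 0
R3: Q + M -> X: (2·1) − (1·1 + 1·1) = 2 − 2 = 0
R4: X -> 2 E: (1·2) − (2·1) = 2 − 2 = 0
Every reaction leaves W unchanged, so W is conserved and no simulation is needed: W(T) = W(0) = 5 + 6 + 2·6 + 7 + 3 = 33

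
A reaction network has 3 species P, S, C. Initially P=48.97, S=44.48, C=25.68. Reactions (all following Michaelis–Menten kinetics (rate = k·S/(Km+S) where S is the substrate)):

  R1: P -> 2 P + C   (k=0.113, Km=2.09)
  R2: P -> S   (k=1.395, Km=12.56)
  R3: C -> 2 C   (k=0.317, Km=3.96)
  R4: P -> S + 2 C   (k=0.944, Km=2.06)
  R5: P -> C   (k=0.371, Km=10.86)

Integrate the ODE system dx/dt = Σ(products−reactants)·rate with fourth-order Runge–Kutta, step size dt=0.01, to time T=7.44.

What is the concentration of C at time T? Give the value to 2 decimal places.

RK4 with dt=0.01: 744 steps to T=7.44. Trajectory (selected grid times):
t=0.00: P=48.97 S=44.48 C=25.68
t=0.83: P=47.14 S=46.15 C=27.75
t=1.65: P=45.34 S=47.79 C=29.80
t=2.48: P=43.53 S=49.44 C=31.87
t=3.31: P=41.73 S=51.08 C=33.93
t=4.13: P=39.97 S=52.69 C=35.97
t=4.96: P=38.20 S=54.32 C=38.02
t=5.79: P=36.44 S=55.92 C=40.07
t=6.61: P=34.72 S=57.50 C=42.09
t=7.44: P=32.99 S=59.08 C=44.13
Read off C at T=7.44: 44.13

C at T = 44.13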